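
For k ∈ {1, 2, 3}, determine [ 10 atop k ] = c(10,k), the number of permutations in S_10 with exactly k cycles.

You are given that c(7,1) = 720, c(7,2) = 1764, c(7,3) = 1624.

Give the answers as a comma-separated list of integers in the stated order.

@8  (8,1):720·7+0→5040, (8,2):1764·7+720→13068, (8,3):1624·7+1764→13132
@9  (9,1):5040·8+0→40320, (9,2):13068·8+5040→109584, (9,3):13132·8+13068→118124
@10  (10,1):40320·9+0→362880, (10,2):109584·9+40320→1026576, (10,3):118124·9+109584→1172700
Read c(10,1) = 362880, c(10,2) = 1026576, c(10,3) = 1172700.

362880, 1026576, 1172700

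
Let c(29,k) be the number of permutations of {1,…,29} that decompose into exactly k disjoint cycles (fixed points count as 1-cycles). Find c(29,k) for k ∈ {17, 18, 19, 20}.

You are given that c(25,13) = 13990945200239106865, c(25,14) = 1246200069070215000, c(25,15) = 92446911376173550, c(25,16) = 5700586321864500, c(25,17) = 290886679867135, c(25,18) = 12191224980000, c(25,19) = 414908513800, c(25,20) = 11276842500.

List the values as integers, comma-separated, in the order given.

1101911578045922391915, 62656135265695354110, 3031400077459516035, 124243455209483610

row 26: T[26][14]=25·1246200069070215000+13990945200239106865=45145946926994481865  T[26][15]=25·92446911376173550+1246200069070215000=3557372853474553750  T[26][16]=25·5700586321864500+92446911376173550=234961569422786050  T[26][17]=25·290886679867135+5700586321864500=12972753318542875  T[26][18]=25·12191224980000+290886679867135=595667304367135  T[26][19]=25·414908513800+12191224980000=22563937825000  T[26][20]=25·11276842500+414908513800=696829576300
row 27: T[27][15]=26·3557372853474553750+45145946926994481865=137637641117332879365  T[27][16]=26·234961569422786050+3557372853474553750=9666373658466991050  T[27][17]=26·12972753318542875+234961569422786050=572253155704900800  T[27][18]=26·595667304367135+12972753318542875=28460103232088385  T[27][19]=26·22563937825000+595667304367135=1182329687817135  T[27][20]=26·696829576300+22563937825000=40681506808800
row 28: T[28][16]=27·9666373658466991050+137637641117332879365=398629729895941637715  T[28][17]=27·572253155704900800+9666373658466991050=25117208862499312650  T[28][18]=27·28460103232088385+572253155704900800=1340675942971287195  T[28][19]=27·1182329687817135+28460103232088385=60383004803151030  T[28][20]=27·40681506808800+1182329687817135=2280730371654735
row 29: T[29][17]=28·25117208862499312650+398629729895941637715=1101911578045922391915  T[29][18]=28·1340675942971287195+25117208862499312650=62656135265695354110  T[29][19]=28·60383004803151030+1340675942971287195=3031400077459516035  T[29][20]=28·2280730371654735+60383004803151030=124243455209483610
Read c(29,17) = 1101911578045922391915, c(29,18) = 62656135265695354110, c(29,19) = 3031400077459516035, c(29,20) = 124243455209483610.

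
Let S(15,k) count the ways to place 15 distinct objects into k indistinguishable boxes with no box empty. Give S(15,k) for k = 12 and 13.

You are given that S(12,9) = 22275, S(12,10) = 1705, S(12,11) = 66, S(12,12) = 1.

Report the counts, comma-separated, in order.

r13: T_13,10=10×1705+22275=39325; T_13,11=11×66+1705=2431; T_13,12=12×1+66=78; T_13,13=13×0+1=1
r14: T_14,11=11×2431+39325=66066; T_14,12=12×78+2431=3367; T_14,13=13×1+78=91
r15: T_15,12=12×3367+66066=106470; T_15,13=13×91+3367=4550
Read S(15,12) = 106470, S(15,13) = 4550.

106470, 4550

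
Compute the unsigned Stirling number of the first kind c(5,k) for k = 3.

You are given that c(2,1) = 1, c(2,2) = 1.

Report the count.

35

i=3: T(3,1)=0+2·1=2 | T(3,2)=1+2·1=3 | T(3,3)=1+2·0=1
i=4: T(4,2)=2+3·3=11 | T(4,3)=3+3·1=6
i=5: T(5,3)=11+4·6=35
Read c(5,3) = 35.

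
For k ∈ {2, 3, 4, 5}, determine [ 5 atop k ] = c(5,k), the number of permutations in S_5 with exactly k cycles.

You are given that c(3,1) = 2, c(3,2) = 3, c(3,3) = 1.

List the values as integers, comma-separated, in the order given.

50, 35, 10, 1

@4  (4,1):2·3+0→6, (4,2):3·3+2→11, (4,3):1·3+3→6, (4,4):0·3+1→1
@5  (5,2):11·4+6→50, (5,3):6·4+11→35, (5,4):1·4+6→10, (5,5):0·4+1→1
Read c(5,2) = 50, c(5,3) = 35, c(5,4) = 10, c(5,5) = 1.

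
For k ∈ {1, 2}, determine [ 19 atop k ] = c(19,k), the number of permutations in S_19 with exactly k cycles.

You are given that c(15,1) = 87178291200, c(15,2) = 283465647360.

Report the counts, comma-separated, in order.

@16  (16,1):87178291200·15+0→1307674368000, (16,2):283465647360·15+87178291200→4339163001600
@17  (17,1):1307674368000·16+0→20922789888000, (17,2):4339163001600·16+1307674368000→70734282393600
@18  (18,1):20922789888000·17+0→355687428096000, (18,2):70734282393600·17+20922789888000→1223405590579200
@19  (19,1):355687428096000·18+0→6402373705728000, (19,2):1223405590579200·18+355687428096000→22376988058521600
Read c(19,1) = 6402373705728000, c(19,2) = 22376988058521600.

6402373705728000, 22376988058521600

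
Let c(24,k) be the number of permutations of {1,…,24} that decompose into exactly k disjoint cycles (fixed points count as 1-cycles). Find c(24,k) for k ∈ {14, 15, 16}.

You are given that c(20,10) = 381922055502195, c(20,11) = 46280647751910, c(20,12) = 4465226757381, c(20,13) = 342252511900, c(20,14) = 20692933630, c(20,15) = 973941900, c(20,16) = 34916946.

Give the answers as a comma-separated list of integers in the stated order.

r21: T_21,11=20×46280647751910+381922055502195=1307535010540395; T_21,12=20×4465226757381+46280647751910=135585182899530; T_21,13=20×342252511900+4465226757381=11310276995381; T_21,14=20×20692933630+342252511900=756111184500; T_21,15=20×973941900+20692933630=40171771630; T_21,16=20×34916946+973941900=1672280820
r22: T_22,12=21×135585182899530+1307535010540395=4154823851430525; T_22,13=21×11310276995381+135585182899530=373100999802531; T_22,14=21×756111184500+11310276995381=27188611869881; T_22,15=21×40171771630+756111184500=1599718388730; T_22,16=21×1672280820+40171771630=75289668850
r23: T_23,13=22×373100999802531+4154823851430525=12363045847086207; T_23,14=22×27188611869881+373100999802531=971250460939913; T_23,15=22×1599718388730+27188611869881=62382416421941; T_23,16=22×75289668850+1599718388730=3256091103430
r24: T_24,14=23×971250460939913+12363045847086207=34701806448704206; T_24,15=23×62382416421941+971250460939913=2406046038644556; T_24,16=23×3256091103430+62382416421941=137272511800831
Read c(24,14) = 34701806448704206, c(24,15) = 2406046038644556, c(24,16) = 137272511800831.

34701806448704206, 2406046038644556, 137272511800831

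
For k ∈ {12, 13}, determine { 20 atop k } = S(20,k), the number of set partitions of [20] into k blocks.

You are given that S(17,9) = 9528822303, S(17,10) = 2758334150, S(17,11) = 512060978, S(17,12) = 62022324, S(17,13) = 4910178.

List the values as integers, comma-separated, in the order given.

411016633391, 61068660380

r18: T_18,10=10×2758334150+9528822303=37112163803; T_18,11=11×512060978+2758334150=8391004908; T_18,12=12×62022324+512060978=1256328866; T_18,13=13×4910178+62022324=125854638
r19: T_19,11=11×8391004908+37112163803=129413217791; T_19,12=12×1256328866+8391004908=23466951300; T_19,13=13×125854638+1256328866=2892439160
r20: T_20,12=12×23466951300+129413217791=411016633391; T_20,13=13×2892439160+23466951300=61068660380
Read S(20,12) = 411016633391, S(20,13) = 61068660380.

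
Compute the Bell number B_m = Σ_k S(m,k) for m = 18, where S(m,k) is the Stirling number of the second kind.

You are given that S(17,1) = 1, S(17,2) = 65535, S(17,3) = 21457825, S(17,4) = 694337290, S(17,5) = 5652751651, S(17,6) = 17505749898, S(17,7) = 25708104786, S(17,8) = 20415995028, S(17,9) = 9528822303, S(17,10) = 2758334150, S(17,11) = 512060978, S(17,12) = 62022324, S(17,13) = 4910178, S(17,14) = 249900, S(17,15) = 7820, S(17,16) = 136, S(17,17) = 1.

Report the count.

682076806159

r18: T_18,1=1×1+0=1; T_18,2=2×65535+1=131071; T_18,3=3×21457825+65535=64439010; T_18,4=4×694337290+21457825=2798806985; T_18,5=5×5652751651+694337290=28958095545; T_18,6=6×17505749898+5652751651=110687251039; T_18,7=7×25708104786+17505749898=197462483400; T_18,8=8×20415995028+25708104786=189036065010; T_18,9=9×9528822303+20415995028=106175395755; T_18,10=10×2758334150+9528822303=37112163803; T_18,11=11×512060978+2758334150=8391004908; T_18,12=12×62022324+512060978=1256328866; T_18,13=13×4910178+62022324=125854638; T_18,14=14×249900+4910178=8408778; T_18,15=15×7820+249900=367200; T_18,16=16×136+7820=9996; T_18,17=17×1+136=153; T_18,18=18×0+1=1
B_18 = ΣS(18,k) = 1+131071+64439010+2798806985+28958095545+110687251039+197462483400+189036065010+106175395755+37112163803+8391004908+1256328866+125854638+8408778+367200+9996+153+1 = 682076806159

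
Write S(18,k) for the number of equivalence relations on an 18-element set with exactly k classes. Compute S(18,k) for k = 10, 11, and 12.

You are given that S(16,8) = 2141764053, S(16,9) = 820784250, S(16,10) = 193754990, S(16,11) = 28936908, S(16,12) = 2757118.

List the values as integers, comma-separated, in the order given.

[17] T[17,9]:9*820784250+2141764053=9528822303 · T[17,10]:10*193754990+820784250=2758334150 · T[17,11]:11*28936908+193754990=512060978 · T[17,12]:12*2757118+28936908=62022324
[18] T[18,10]:10*2758334150+9528822303=37112163803 · T[18,11]:11*512060978+2758334150=8391004908 · T[18,12]:12*62022324+512060978=1256328866
Read S(18,10) = 37112163803, S(18,11) = 8391004908, S(18,12) = 1256328866.

37112163803, 8391004908, 1256328866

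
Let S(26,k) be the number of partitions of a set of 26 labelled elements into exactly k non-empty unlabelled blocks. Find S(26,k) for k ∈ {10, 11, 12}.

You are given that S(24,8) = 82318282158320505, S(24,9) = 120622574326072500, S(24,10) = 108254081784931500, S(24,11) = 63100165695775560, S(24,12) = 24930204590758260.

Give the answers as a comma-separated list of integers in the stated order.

@25  (25,9):120622574326072500·9+82318282158320505→1167921451092973005, (25,10):108254081784931500·10+120622574326072500→1203163392175387500, (25,11):63100165695775560·11+108254081784931500→802355904438462660, (25,12):24930204590758260·12+63100165695775560→362262620784874680
@26  (26,10):1203163392175387500·10+1167921451092973005→13199555372846848005, (26,11):802355904438462660·11+1203163392175387500→10029078340998476760, (26,12):362262620784874680·12+802355904438462660→5149507353856958820
Read S(26,10) = 13199555372846848005, S(26,11) = 10029078340998476760, S(26,12) = 5149507353856958820.

13199555372846848005, 10029078340998476760, 5149507353856958820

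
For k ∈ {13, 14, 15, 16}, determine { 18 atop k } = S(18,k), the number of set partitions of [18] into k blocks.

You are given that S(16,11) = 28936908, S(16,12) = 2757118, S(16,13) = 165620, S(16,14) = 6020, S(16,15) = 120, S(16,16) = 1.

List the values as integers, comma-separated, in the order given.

i=17: T(17,12)=28936908+12·2757118=62022324 | T(17,13)=2757118+13·165620=4910178 | T(17,14)=165620+14·6020=249900 | T(17,15)=6020+15·120=7820 | T(17,16)=120+16·1=136
i=18: T(18,13)=62022324+13·4910178=125854638 | T(18,14)=4910178+14·249900=8408778 | T(18,15)=249900+15·7820=367200 | T(18,16)=7820+16·136=9996
Read S(18,13) = 125854638, S(18,14) = 8408778, S(18,15) = 367200, S(18,16) = 9996.

125854638, 8408778, 367200, 9996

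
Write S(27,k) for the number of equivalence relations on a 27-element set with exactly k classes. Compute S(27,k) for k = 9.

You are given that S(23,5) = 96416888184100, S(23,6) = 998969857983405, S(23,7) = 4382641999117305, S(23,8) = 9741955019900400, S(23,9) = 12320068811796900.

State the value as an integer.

i=24: T(24,6)=96416888184100+6·998969857983405=6090236036084530 | T(24,7)=998969857983405+7·4382641999117305=31677463851804540 | T(24,8)=4382641999117305+8·9741955019900400=82318282158320505 | T(24,9)=9741955019900400+9·12320068811796900=120622574326072500
i=25: T(25,7)=6090236036084530+7·31677463851804540=227832482998716310 | T(25,8)=31677463851804540+8·82318282158320505=690223721118368580 | T(25,9)=82318282158320505+9·120622574326072500=1167921451092973005
i=26: T(26,8)=227832482998716310+8·690223721118368580=5749622251945664950 | T(26,9)=690223721118368580+9·1167921451092973005=11201516780955125625
i=27: T(27,9)=5749622251945664950+9·11201516780955125625=106563273280541795575
Read S(27,9) = 106563273280541795575.

106563273280541795575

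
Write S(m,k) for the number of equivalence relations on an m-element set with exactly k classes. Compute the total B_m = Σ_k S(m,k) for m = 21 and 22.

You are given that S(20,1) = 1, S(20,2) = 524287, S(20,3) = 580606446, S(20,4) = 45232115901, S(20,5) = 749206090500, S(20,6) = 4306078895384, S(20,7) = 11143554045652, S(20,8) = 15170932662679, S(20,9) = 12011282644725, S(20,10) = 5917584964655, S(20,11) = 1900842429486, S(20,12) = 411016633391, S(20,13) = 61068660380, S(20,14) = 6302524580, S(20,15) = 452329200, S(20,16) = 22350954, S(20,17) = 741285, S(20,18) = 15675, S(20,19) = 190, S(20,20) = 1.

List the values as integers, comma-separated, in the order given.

[21] T[21,1]:1*1+0=1 · T[21,2]:2*524287+1=1048575 · T[21,3]:3*580606446+524287=1742343625 · T[21,4]:4*45232115901+580606446=181509070050 · T[21,5]:5*749206090500+45232115901=3791262568401 · T[21,6]:6*4306078895384+749206090500=26585679462804 · T[21,7]:7*11143554045652+4306078895384=82310957214948 · T[21,8]:8*15170932662679+11143554045652=132511015347084 · T[21,9]:9*12011282644725+15170932662679=123272476465204 · T[21,10]:10*5917584964655+12011282644725=71187132291275 · T[21,11]:11*1900842429486+5917584964655=26826851689001 · T[21,12]:12*411016633391+1900842429486=6833042030178 · T[21,13]:13*61068660380+411016633391=1204909218331 · T[21,14]:14*6302524580+61068660380=149304004500 · T[21,15]:15*452329200+6302524580=13087462580 · T[21,16]:16*22350954+452329200=809944464 · T[21,17]:17*741285+22350954=34952799 · T[21,18]:18*15675+741285=1023435 · T[21,19]:19*190+15675=19285 · T[21,20]:20*1+190=210 · T[21,21]:21*0+1=1
[22] T[22,1]:1*1+0=1 · T[22,2]:2*1048575+1=2097151 · T[22,3]:3*1742343625+1048575=5228079450 · T[22,4]:4*181509070050+1742343625=727778623825 · T[22,5]:5*3791262568401+181509070050=19137821912055 · T[22,6]:6*26585679462804+3791262568401=163305339345225 · T[22,7]:7*82310957214948+26585679462804=602762379967440 · T[22,8]:8*132511015347084+82310957214948=1142399079991620 · T[22,9]:9*123272476465204+132511015347084=1241963303533920 · T[22,10]:10*71187132291275+123272476465204=835143799377954 · T[22,11]:11*26826851689001+71187132291275=366282500870286 · T[22,12]:12*6833042030178+26826851689001=108823356051137 · T[22,13]:13*1204909218331+6833042030178=22496861868481 · T[22,14]:14*149304004500+1204909218331=3295165281331 · T[22,15]:15*13087462580+149304004500=345615943200 · T[22,16]:16*809944464+13087462580=26046574004 · T[22,17]:17*34952799+809944464=1404142047 · T[22,18]:18*1023435+34952799=53374629 · T[22,19]:19*19285+1023435=1389850 · T[22,20]:20*210+19285=23485 · T[22,21]:21*1+210=231 · T[22,22]:22*0+1=1
B_21 = ΣS(21,k) = 1+1048575+1742343625+181509070050+3791262568401+26585679462804+82310957214948+132511015347084+123272476465204+71187132291275+26826851689001+6833042030178+1204909218331+149304004500+13087462580+809944464+34952799+1023435+19285+210+1 = 474869816156751
B_22 = ΣS(22,k) = 1+2097151+5228079450+727778623825+19137821912055+163305339345225+602762379967440+1142399079991620+1241963303533920+835143799377954+366282500870286+108823356051137+22496861868481+3295165281331+345615943200+26046574004+1404142047+53374629+1389850+23485+231+1 = 4506715738447323

474869816156751, 4506715738447323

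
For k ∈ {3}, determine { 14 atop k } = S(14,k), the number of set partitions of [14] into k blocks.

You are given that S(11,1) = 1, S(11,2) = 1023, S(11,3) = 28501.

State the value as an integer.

r12: T_12,1=1×1+0=1; T_12,2=2×1023+1=2047; T_12,3=3×28501+1023=86526
r13: T_13,2=2×2047+1=4095; T_13,3=3×86526+2047=261625
r14: T_14,3=3×261625+4095=788970
Read S(14,3) = 788970.

788970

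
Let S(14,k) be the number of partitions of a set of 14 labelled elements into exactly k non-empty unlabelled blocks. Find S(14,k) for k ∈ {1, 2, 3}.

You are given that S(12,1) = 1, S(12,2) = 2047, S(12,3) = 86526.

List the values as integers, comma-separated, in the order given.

i=13: T(13,1)=0+1·1=1 | T(13,2)=1+2·2047=4095 | T(13,3)=2047+3·86526=261625
i=14: T(14,1)=0+1·1=1 | T(14,2)=1+2·4095=8191 | T(14,3)=4095+3·261625=788970
Read S(14,1) = 1, S(14,2) = 8191, S(14,3) = 788970.

1, 8191, 788970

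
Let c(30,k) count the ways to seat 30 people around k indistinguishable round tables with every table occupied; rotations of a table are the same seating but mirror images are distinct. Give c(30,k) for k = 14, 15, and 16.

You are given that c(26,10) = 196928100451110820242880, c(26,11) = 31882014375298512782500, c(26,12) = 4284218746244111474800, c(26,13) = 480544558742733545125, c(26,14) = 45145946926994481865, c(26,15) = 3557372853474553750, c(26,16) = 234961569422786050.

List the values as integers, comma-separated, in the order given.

88776380550648116217781890, 8459574446076318147830625, 691254538651580660999025

row 27: T[27][11]=26·31882014375298512782500+196928100451110820242880=1025860474208872152587880  T[27][12]=26·4284218746244111474800+31882014375298512782500=143271701777645411127300  T[27][13]=26·480544558742733545125+4284218746244111474800=16778377273555183648050  T[27][14]=26·45145946926994481865+480544558742733545125=1654339178844590073615  T[27][15]=26·3557372853474553750+45145946926994481865=137637641117332879365  T[27][16]=26·234961569422786050+3557372853474553750=9666373658466991050
row 28: T[28][12]=27·143271701777645411127300+1025860474208872152587880=4894196422205298253024980  T[28][13]=27·16778377273555183648050+143271701777645411127300=596287888163635369624650  T[28][14]=27·1654339178844590073615+16778377273555183648050=61445535102359115635655  T[28][15]=27·137637641117332879365+1654339178844590073615=5370555489012577816470  T[28][16]=27·9666373658466991050+137637641117332879365=398629729895941637715
row 29: T[29][13]=28·596287888163635369624650+4894196422205298253024980=21590257290787088602515180  T[29][14]=28·61445535102359115635655+596287888163635369624650=2316762871029690607422990  T[29][15]=28·5370555489012577816470+61445535102359115635655=211821088794711294496815  T[29][16]=28·398629729895941637715+5370555489012577816470=16532187926098943672490
row 30: T[30][14]=29·2316762871029690607422990+21590257290787088602515180=88776380550648116217781890  T[30][15]=29·211821088794711294496815+2316762871029690607422990=8459574446076318147830625  T[30][16]=29·16532187926098943672490+211821088794711294496815=691254538651580660999025
Read c(30,14) = 88776380550648116217781890, c(30,15) = 8459574446076318147830625, c(30,16) = 691254538651580660999025.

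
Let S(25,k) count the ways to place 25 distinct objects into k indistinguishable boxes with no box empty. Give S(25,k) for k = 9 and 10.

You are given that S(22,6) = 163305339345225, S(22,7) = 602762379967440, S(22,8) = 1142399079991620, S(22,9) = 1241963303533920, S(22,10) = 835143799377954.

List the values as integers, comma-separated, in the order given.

1167921451092973005, 1203163392175387500

i=23: T(23,7)=163305339345225+7·602762379967440=4382641999117305 | T(23,8)=602762379967440+8·1142399079991620=9741955019900400 | T(23,9)=1142399079991620+9·1241963303533920=12320068811796900 | T(23,10)=1241963303533920+10·835143799377954=9593401297313460
i=24: T(24,8)=4382641999117305+8·9741955019900400=82318282158320505 | T(24,9)=9741955019900400+9·12320068811796900=120622574326072500 | T(24,10)=12320068811796900+10·9593401297313460=108254081784931500
i=25: T(25,9)=82318282158320505+9·120622574326072500=1167921451092973005 | T(25,10)=120622574326072500+10·108254081784931500=1203163392175387500
Read S(25,9) = 1167921451092973005, S(25,10) = 1203163392175387500.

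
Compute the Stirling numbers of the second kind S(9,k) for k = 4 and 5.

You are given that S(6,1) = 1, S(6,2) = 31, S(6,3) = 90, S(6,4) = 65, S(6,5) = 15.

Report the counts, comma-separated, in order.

7770, 6951

[7] T[7,2]:2*31+1=63 · T[7,3]:3*90+31=301 · T[7,4]:4*65+90=350 · T[7,5]:5*15+65=140
[8] T[8,3]:3*301+63=966 · T[8,4]:4*350+301=1701 · T[8,5]:5*140+350=1050
[9] T[9,4]:4*1701+966=7770 · T[9,5]:5*1050+1701=6951
Read S(9,4) = 7770, S(9,5) = 6951.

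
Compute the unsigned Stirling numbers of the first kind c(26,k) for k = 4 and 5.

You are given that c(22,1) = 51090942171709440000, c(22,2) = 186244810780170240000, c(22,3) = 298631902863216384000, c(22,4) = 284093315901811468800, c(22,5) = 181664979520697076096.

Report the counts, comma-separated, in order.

102339530601744675672576000, 70874145319837672677196800

[23] T[23,1]:22*51090942171709440000+0=1124000727777607680000 · T[23,2]:22*186244810780170240000+51090942171709440000=4148476779335454720000 · T[23,3]:22*298631902863216384000+186244810780170240000=6756146673770930688000 · T[23,4]:22*284093315901811468800+298631902863216384000=6548684852703068697600 · T[23,5]:22*181664979520697076096+284093315901811468800=4280722865357147142912
[24] T[24,2]:23*4148476779335454720000+1124000727777607680000=96538966652493066240000 · T[24,3]:23*6756146673770930688000+4148476779335454720000=159539850276066860544000 · T[24,4]:23*6548684852703068697600+6756146673770930688000=157375898285941510732800 · T[24,5]:23*4280722865357147142912+6548684852703068697600=105005310755917452984576
[25] T[25,3]:24*159539850276066860544000+96538966652493066240000=3925495373278097719296000 · T[25,4]:24*157375898285941510732800+159539850276066860544000=3936561409138663118131200 · T[25,5]:24*105005310755917452984576+157375898285941510732800=2677503356427960382362624
[26] T[26,4]:25*3936561409138663118131200+3925495373278097719296000=102339530601744675672576000 · T[26,5]:25*2677503356427960382362624+3936561409138663118131200=70874145319837672677196800
Read c(26,4) = 102339530601744675672576000, c(26,5) = 70874145319837672677196800.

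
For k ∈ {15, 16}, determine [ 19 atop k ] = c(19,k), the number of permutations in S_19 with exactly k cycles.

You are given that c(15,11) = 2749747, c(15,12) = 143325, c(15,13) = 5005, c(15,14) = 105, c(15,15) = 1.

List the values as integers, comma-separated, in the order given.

i=16: T(16,12)=2749747+15·143325=4899622 | T(16,13)=143325+15·5005=218400 | T(16,14)=5005+15·105=6580 | T(16,15)=105+15·1=120 | T(16,16)=1+15·0=1
i=17: T(17,13)=4899622+16·218400=8394022 | T(17,14)=218400+16·6580=323680 | T(17,15)=6580+16·120=8500 | T(17,16)=120+16·1=136
i=18: T(18,14)=8394022+17·323680=13896582 | T(18,15)=323680+17·8500=468180 | T(18,16)=8500+17·136=10812
i=19: T(19,15)=13896582+18·468180=22323822 | T(19,16)=468180+18·10812=662796
Read c(19,15) = 22323822, c(19,16) = 662796.

22323822, 662796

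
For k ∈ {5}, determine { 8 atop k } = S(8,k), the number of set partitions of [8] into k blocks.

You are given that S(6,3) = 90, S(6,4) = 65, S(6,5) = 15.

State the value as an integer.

1050

[7] T[7,4]:4*65+90=350 · T[7,5]:5*15+65=140
[8] T[8,5]:5*140+350=1050
Read S(8,5) = 1050.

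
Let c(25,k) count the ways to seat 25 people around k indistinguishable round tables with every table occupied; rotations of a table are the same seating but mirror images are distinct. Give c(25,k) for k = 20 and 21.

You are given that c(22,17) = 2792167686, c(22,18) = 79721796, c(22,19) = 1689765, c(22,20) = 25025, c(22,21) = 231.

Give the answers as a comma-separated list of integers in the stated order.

[23] T[23,18]:22*79721796+2792167686=4546047198 · T[23,19]:22*1689765+79721796=116896626 · T[23,20]:22*25025+1689765=2240315 · T[23,21]:22*231+25025=30107
[24] T[24,19]:23*116896626+4546047198=7234669596 · T[24,20]:23*2240315+116896626=168423871 · T[24,21]:23*30107+2240315=2932776
[25] T[25,20]:24*168423871+7234669596=11276842500 · T[25,21]:24*2932776+168423871=238810495
Read c(25,20) = 11276842500, c(25,21) = 238810495.

11276842500, 238810495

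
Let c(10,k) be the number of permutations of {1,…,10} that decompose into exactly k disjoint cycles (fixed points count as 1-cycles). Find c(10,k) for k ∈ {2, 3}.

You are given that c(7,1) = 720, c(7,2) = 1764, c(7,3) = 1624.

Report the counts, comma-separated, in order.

@8  (8,1):720·7+0→5040, (8,2):1764·7+720→13068, (8,3):1624·7+1764→13132
@9  (9,1):5040·8+0→40320, (9,2):13068·8+5040→109584, (9,3):13132·8+13068→118124
@10  (10,2):109584·9+40320→1026576, (10,3):118124·9+109584→1172700
Read c(10,2) = 1026576, c(10,3) = 1172700.

1026576, 1172700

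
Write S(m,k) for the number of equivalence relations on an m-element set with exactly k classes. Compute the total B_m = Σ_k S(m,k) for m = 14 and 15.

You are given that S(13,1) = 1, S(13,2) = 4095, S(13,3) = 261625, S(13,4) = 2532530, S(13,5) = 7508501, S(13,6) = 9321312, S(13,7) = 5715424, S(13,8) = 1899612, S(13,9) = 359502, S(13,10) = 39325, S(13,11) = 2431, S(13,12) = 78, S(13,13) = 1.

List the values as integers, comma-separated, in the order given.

row 14: T[14][1]=1·1+0=1  T[14][2]=2·4095+1=8191  T[14][3]=3·261625+4095=788970  T[14][4]=4·2532530+261625=10391745  T[14][5]=5·7508501+2532530=40075035  T[14][6]=6·9321312+7508501=63436373  T[14][7]=7·5715424+9321312=49329280  T[14][8]=8·1899612+5715424=20912320  T[14][9]=9·359502+1899612=5135130  T[14][10]=10·39325+359502=752752  T[14][11]=11·2431+39325=66066  T[14][12]=12·78+2431=3367  T[14][13]=13·1+78=91  T[14][14]=14·0+1=1
row 15: T[15][1]=1·1+0=1  T[15][2]=2·8191+1=16383  T[15][3]=3·788970+8191=2375101  T[15][4]=4·10391745+788970=42355950  T[15][5]=5·40075035+10391745=210766920  T[15][6]=6·63436373+40075035=420693273  T[15][7]=7·49329280+63436373=408741333  T[15][8]=8·20912320+49329280=216627840  T[15][9]=9·5135130+20912320=67128490  T[15][10]=10·752752+5135130=12662650  T[15][11]=11·66066+752752=1479478  T[15][12]=12·3367+66066=106470  T[15][13]=13·91+3367=4550  T[15][14]=14·1+91=105  T[15][15]=15·0+1=1
B_14 = ΣS(14,k) = 1+8191+788970+10391745+40075035+63436373+49329280+20912320+5135130+752752+66066+3367+91+1 = 190899322
B_15 = ΣS(15,k) = 1+16383+2375101+42355950+210766920+420693273+408741333+216627840+67128490+12662650+1479478+106470+4550+105+1 = 1382958545

190899322, 1382958545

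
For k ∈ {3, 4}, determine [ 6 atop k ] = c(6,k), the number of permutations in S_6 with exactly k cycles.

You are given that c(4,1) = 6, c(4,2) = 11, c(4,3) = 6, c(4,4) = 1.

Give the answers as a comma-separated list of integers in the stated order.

i=5: T(5,2)=6+4·11=50 | T(5,3)=11+4·6=35 | T(5,4)=6+4·1=10
i=6: T(6,3)=50+5·35=225 | T(6,4)=35+5·10=85
Read c(6,3) = 225, c(6,4) = 85.

225, 85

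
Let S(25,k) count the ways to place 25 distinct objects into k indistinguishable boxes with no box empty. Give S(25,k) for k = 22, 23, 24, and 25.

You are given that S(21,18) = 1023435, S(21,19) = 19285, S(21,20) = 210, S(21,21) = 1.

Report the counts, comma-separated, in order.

3200450, 40250, 300, 1

row 22: T[22][19]=19·19285+1023435=1389850  T[22][20]=20·210+19285=23485  T[22][21]=21·1+210=231  T[22][22]=22·0+1=1
row 23: T[23][20]=20·23485+1389850=1859550  T[23][21]=21·231+23485=28336  T[23][22]=22·1+231=253  T[23][23]=23·0+1=1
row 24: T[24][21]=21·28336+1859550=2454606  T[24][22]=22·253+28336=33902  T[24][23]=23·1+253=276  T[24][24]=24·0+1=1
row 25: T[25][22]=22·33902+2454606=3200450  T[25][23]=23·276+33902=40250  T[25][24]=24·1+276=300  T[25][25]=25·0+1=1
Read S(25,22) = 3200450, S(25,23) = 40250, S(25,24) = 300, S(25,25) = 1.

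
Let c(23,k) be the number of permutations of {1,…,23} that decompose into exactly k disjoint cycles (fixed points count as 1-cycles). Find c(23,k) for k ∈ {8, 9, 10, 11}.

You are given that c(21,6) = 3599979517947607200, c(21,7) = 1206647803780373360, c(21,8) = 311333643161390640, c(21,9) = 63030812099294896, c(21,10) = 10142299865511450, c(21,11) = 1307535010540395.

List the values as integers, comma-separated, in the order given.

199321978221066137360, 43714229649594412832, 7707401101297361068, 1103230881185949736

i=22: T(22,7)=3599979517947607200+21·1206647803780373360=28939583397335447760 | T(22,8)=1206647803780373360+21·311333643161390640=7744654310169576800 | T(22,9)=311333643161390640+21·63030812099294896=1634980697246583456 | T(22,10)=63030812099294896+21·10142299865511450=276019109275035346 | T(22,11)=10142299865511450+21·1307535010540395=37600535086859745
i=23: T(23,8)=28939583397335447760+22·7744654310169576800=199321978221066137360 | T(23,9)=7744654310169576800+22·1634980697246583456=43714229649594412832 | T(23,10)=1634980697246583456+22·276019109275035346=7707401101297361068 | T(23,11)=276019109275035346+22·37600535086859745=1103230881185949736
Read c(23,8) = 199321978221066137360, c(23,9) = 43714229649594412832, c(23,10) = 7707401101297361068, c(23,11) = 1103230881185949736.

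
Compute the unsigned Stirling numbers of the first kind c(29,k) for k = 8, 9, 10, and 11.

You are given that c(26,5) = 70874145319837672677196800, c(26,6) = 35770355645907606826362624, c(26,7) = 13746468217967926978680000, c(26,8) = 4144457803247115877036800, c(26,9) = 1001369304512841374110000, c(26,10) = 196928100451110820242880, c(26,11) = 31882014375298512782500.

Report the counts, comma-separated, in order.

i=27: T(27,6)=70874145319837672677196800+26·35770355645907606826362624=1000903392113435450162625024 | T(27,7)=35770355645907606826362624+26·13746468217967926978680000=393178529313073708272042624 | T(27,8)=13746468217967926978680000+26·4144457803247115877036800=121502371102392939781636800 | T(27,9)=4144457803247115877036800+26·1001369304512841374110000=30180059720580991603896800 | T(27,10)=1001369304512841374110000+26·196928100451110820242880=6121499916241722700424880 | T(27,11)=196928100451110820242880+26·31882014375298512782500=1025860474208872152587880
i=28: T(28,7)=1000903392113435450162625024+27·393178529313073708272042624=11616723683566425573507775872 | T(28,8)=393178529313073708272042624+27·121502371102392939781636800=3673742549077683082376236224 | T(28,9)=121502371102392939781636800+27·30180059720580991603896800=936363983558079713086850400 | T(28,10)=30180059720580991603896800+27·6121499916241722700424880=195460557459107504515368560 | T(28,11)=6121499916241722700424880+27·1025860474208872152587880=33819732719881270820297640
i=29: T(29,8)=11616723683566425573507775872+28·3673742549077683082376236224=114481515057741551880042390144 | T(29,9)=3673742549077683082376236224+28·936363983558079713086850400=29891934088703915048808047424 | T(29,10)=936363983558079713086850400+28·195460557459107504515368560=6409259592413089839517170080 | T(29,11)=195460557459107504515368560+28·33819732719881270820297640=1142413073615783087483702480
Read c(29,8) = 114481515057741551880042390144, c(29,9) = 29891934088703915048808047424, c(29,10) = 6409259592413089839517170080, c(29,11) = 1142413073615783087483702480.

114481515057741551880042390144, 29891934088703915048808047424, 6409259592413089839517170080, 1142413073615783087483702480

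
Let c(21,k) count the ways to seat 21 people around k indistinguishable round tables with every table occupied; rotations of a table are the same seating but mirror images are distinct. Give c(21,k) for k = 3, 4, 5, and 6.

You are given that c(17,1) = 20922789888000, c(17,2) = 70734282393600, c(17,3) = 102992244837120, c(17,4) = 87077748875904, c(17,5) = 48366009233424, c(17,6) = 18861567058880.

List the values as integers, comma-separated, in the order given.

13803759753640704000, 12870931245150988800, 8037811822645051776, 3599979517947607200

row 18: T[18][1]=17·20922789888000+0=355687428096000  T[18][2]=17·70734282393600+20922789888000=1223405590579200  T[18][3]=17·102992244837120+70734282393600=1821602444624640  T[18][4]=17·87077748875904+102992244837120=1583313975727488  T[18][5]=17·48366009233424+87077748875904=909299905844112  T[18][6]=17·18861567058880+48366009233424=369012649234384
row 19: T[19][1]=18·355687428096000+0=6402373705728000  T[19][2]=18·1223405590579200+355687428096000=22376988058521600  T[19][3]=18·1821602444624640+1223405590579200=34012249593822720  T[19][4]=18·1583313975727488+1821602444624640=30321254007719424  T[19][5]=18·909299905844112+1583313975727488=17950712280921504  T[19][6]=18·369012649234384+909299905844112=7551527592063024
row 20: T[20][2]=19·22376988058521600+6402373705728000=431565146817638400  T[20][3]=19·34012249593822720+22376988058521600=668609730341153280  T[20][4]=19·30321254007719424+34012249593822720=610116075740491776  T[20][5]=19·17950712280921504+30321254007719424=371384787345228000  T[20][6]=19·7551527592063024+17950712280921504=161429736530118960
row 21: T[21][3]=20·668609730341153280+431565146817638400=13803759753640704000  T[21][4]=20·610116075740491776+668609730341153280=12870931245150988800  T[21][5]=20·371384787345228000+610116075740491776=8037811822645051776  T[21][6]=20·161429736530118960+371384787345228000=3599979517947607200
Read c(21,3) = 13803759753640704000, c(21,4) = 12870931245150988800, c(21,5) = 8037811822645051776, c(21,6) = 3599979517947607200.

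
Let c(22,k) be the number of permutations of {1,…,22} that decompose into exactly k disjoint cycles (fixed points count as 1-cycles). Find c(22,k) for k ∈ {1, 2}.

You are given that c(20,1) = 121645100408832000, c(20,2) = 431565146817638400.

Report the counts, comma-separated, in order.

[21] T[21,1]:20*121645100408832000+0=2432902008176640000 · T[21,2]:20*431565146817638400+121645100408832000=8752948036761600000
[22] T[22,1]:21*2432902008176640000+0=51090942171709440000 · T[22,2]:21*8752948036761600000+2432902008176640000=186244810780170240000
Read c(22,1) = 51090942171709440000, c(22,2) = 186244810780170240000.

51090942171709440000, 186244810780170240000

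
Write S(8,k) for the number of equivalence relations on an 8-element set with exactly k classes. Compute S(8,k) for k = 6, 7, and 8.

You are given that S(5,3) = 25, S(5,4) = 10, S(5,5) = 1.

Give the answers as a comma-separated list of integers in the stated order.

row 6: T[6][4]=4·10+25=65  T[6][5]=5·1+10=15  T[6][6]=6·0+1=1
row 7: T[7][5]=5·15+65=140  T[7][6]=6·1+15=21  T[7][7]=7·0+1=1
row 8: T[8][6]=6·21+140=266  T[8][7]=7·1+21=28  T[8][8]=8·0+1=1
Read S(8,6) = 266, S(8,7) = 28, S(8,8) = 1.

266, 28, 1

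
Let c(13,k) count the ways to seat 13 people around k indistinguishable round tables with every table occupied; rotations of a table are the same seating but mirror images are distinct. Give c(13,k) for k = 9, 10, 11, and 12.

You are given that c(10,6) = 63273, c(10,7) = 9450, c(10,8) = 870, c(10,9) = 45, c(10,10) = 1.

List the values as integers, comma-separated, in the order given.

749463, 55770, 2717, 78

row 11: T[11][7]=10·9450+63273=157773  T[11][8]=10·870+9450=18150  T[11][9]=10·45+870=1320  T[11][10]=10·1+45=55  T[11][11]=10·0+1=1
row 12: T[12][8]=11·18150+157773=357423  T[12][9]=11·1320+18150=32670  T[12][10]=11·55+1320=1925  T[12][11]=11·1+55=66  T[12][12]=11·0+1=1
row 13: T[13][9]=12·32670+357423=749463  T[13][10]=12·1925+32670=55770  T[13][11]=12·66+1925=2717  T[13][12]=12·1+66=78
Read c(13,9) = 749463, c(13,10) = 55770, c(13,11) = 2717, c(13,12) = 78.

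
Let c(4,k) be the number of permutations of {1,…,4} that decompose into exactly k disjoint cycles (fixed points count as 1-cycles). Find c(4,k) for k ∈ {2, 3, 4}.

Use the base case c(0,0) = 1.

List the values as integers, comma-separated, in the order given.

row 1: T[1][1]=0·0+1=1
row 2: T[2][1]=1·1+0=1  T[2][2]=1·0+1=1
row 3: T[3][1]=2·1+0=2  T[3][2]=2·1+1=3  T[3][3]=2·0+1=1
row 4: T[4][2]=3·3+2=11  T[4][3]=3·1+3=6  T[4][4]=3·0+1=1
Read c(4,2) = 11, c(4,3) = 6, c(4,4) = 1.

11, 6, 1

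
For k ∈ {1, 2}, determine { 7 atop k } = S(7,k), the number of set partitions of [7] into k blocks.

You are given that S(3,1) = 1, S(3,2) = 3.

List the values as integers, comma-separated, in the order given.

1, 63

[4] T[4,1]:1*1+0=1 · T[4,2]:2*3+1=7
[5] T[5,1]:1*1+0=1 · T[5,2]:2*7+1=15
[6] T[6,1]:1*1+0=1 · T[6,2]:2*15+1=31
[7] T[7,1]:1*1+0=1 · T[7,2]:2*31+1=63
Read S(7,1) = 1, S(7,2) = 63.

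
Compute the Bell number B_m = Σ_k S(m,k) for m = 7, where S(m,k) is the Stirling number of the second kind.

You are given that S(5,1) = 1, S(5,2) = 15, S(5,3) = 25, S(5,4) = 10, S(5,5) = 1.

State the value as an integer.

[6] T[6,1]:1*1+0=1 · T[6,2]:2*15+1=31 · T[6,3]:3*25+15=90 · T[6,4]:4*10+25=65 · T[6,5]:5*1+10=15 · T[6,6]:6*0+1=1
[7] T[7,1]:1*1+0=1 · T[7,2]:2*31+1=63 · T[7,3]:3*90+31=301 · T[7,4]:4*65+90=350 · T[7,5]:5*15+65=140 · T[7,6]:6*1+15=21 · T[7,7]:7*0+1=1
B_7 = ΣS(7,k) = 1+63+301+350+140+21+1 = 877

877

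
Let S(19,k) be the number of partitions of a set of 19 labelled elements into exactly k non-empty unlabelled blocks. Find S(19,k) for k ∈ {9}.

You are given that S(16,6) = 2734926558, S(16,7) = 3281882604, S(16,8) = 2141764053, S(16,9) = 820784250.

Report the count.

@17  (17,7):3281882604·7+2734926558→25708104786, (17,8):2141764053·8+3281882604→20415995028, (17,9):820784250·9+2141764053→9528822303
@18  (18,8):20415995028·8+25708104786→189036065010, (18,9):9528822303·9+20415995028→106175395755
@19  (19,9):106175395755·9+189036065010→1144614626805
Read S(19,9) = 1144614626805.

1144614626805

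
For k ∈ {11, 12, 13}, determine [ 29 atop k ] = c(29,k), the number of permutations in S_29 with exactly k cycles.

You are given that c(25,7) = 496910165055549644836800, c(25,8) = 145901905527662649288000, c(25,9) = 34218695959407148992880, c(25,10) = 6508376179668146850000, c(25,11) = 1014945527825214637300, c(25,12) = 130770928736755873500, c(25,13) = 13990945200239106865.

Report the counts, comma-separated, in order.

@26  (26,8):145901905527662649288000·25+496910165055549644836800→4144457803247115877036800, (26,9):34218695959407148992880·25+145901905527662649288000→1001369304512841374110000, (26,10):6508376179668146850000·25+34218695959407148992880→196928100451110820242880, (26,11):1014945527825214637300·25+6508376179668146850000→31882014375298512782500, (26,12):130770928736755873500·25+1014945527825214637300→4284218746244111474800, (26,13):13990945200239106865·25+130770928736755873500→480544558742733545125
@27  (27,9):1001369304512841374110000·26+4144457803247115877036800→30180059720580991603896800, (27,10):196928100451110820242880·26+1001369304512841374110000→6121499916241722700424880, (27,11):31882014375298512782500·26+196928100451110820242880→1025860474208872152587880, (27,12):4284218746244111474800·26+31882014375298512782500→143271701777645411127300, (27,13):480544558742733545125·26+4284218746244111474800→16778377273555183648050
@28  (28,10):6121499916241722700424880·27+30180059720580991603896800→195460557459107504515368560, (28,11):1025860474208872152587880·27+6121499916241722700424880→33819732719881270820297640, (28,12):143271701777645411127300·27+1025860474208872152587880→4894196422205298253024980, (28,13):16778377273555183648050·27+143271701777645411127300→596287888163635369624650
@29  (29,11):33819732719881270820297640·28+195460557459107504515368560→1142413073615783087483702480, (29,12):4894196422205298253024980·28+33819732719881270820297640→170857232541629621904997080, (29,13):596287888163635369624650·28+4894196422205298253024980→21590257290787088602515180
Read c(29,11) = 1142413073615783087483702480, c(29,12) = 170857232541629621904997080, c(29,13) = 21590257290787088602515180.

1142413073615783087483702480, 170857232541629621904997080, 21590257290787088602515180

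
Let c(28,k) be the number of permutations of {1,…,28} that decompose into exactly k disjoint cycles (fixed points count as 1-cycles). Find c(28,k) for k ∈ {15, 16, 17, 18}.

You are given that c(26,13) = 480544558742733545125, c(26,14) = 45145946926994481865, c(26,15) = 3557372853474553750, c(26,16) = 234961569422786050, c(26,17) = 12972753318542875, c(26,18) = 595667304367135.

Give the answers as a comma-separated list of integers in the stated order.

5370555489012577816470, 398629729895941637715, 25117208862499312650, 1340675942971287195

row 27: T[27][14]=26·45145946926994481865+480544558742733545125=1654339178844590073615  T[27][15]=26·3557372853474553750+45145946926994481865=137637641117332879365  T[27][16]=26·234961569422786050+3557372853474553750=9666373658466991050  T[27][17]=26·12972753318542875+234961569422786050=572253155704900800  T[27][18]=26·595667304367135+12972753318542875=28460103232088385
row 28: T[28][15]=27·137637641117332879365+1654339178844590073615=5370555489012577816470  T[28][16]=27·9666373658466991050+137637641117332879365=398629729895941637715  T[28][17]=27·572253155704900800+9666373658466991050=25117208862499312650  T[28][18]=27·28460103232088385+572253155704900800=1340675942971287195
Read c(28,15) = 5370555489012577816470, c(28,16) = 398629729895941637715, c(28,17) = 25117208862499312650, c(28,18) = 1340675942971287195.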